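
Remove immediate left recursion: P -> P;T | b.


Left-recursive alternatives: P;T; non-recursive: b
Introduce P': P -> bP', P' -> ;TP' | ε


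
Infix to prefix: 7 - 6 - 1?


left-to-right (same/higher precedence on left): tree is (- (- 7 6) 1)
Prefix: - - 7 6 1


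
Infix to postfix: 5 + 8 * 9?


* has higher precedence, evaluate 8*9 first
Postfix: 5 8 9 * +


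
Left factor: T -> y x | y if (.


Common prefix: 'y'
Factored: T -> y T', T' -> x | if (


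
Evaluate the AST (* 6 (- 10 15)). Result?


Evaluate inner: (- 10 15) = -5
Evaluate root: (* 6 -5) = -30
Result: -30


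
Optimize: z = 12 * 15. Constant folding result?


12 * 15 = 180 at compile time
Optimized: z = 180


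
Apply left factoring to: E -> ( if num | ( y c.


Common prefix: '('
Factored: E -> ( E', E' -> if num | y c


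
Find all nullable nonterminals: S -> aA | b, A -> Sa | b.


A nonterminal is nullable iff some alternative derives ε (directly, or every symbol in it is nullable)
Nullable: {}


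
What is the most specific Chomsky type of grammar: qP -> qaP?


LHS has context (more than one symbol) and |LHS| ≤ |RHS|
Classification: Type 1 (Context-Sensitive)


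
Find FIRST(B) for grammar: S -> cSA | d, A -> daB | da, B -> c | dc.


Per alternative of B: FIRST(c) = {c}; FIRST(dc) = {d}
FIRST(B) = {c, d}


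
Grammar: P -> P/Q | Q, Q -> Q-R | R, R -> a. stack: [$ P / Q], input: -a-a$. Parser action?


'-' can extend Q; shift to build Q -> Q-R
Action: shift


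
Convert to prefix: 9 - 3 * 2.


'*' binds tighter: tree is (- 9 (* 3 2))
Prefix: - 9 * 3 2


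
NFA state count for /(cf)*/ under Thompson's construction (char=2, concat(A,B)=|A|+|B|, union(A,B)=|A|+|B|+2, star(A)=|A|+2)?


Syntax tree has 2 char leaf(s), 0 union(s), 1 star(s)
chars contribute 2×2 = 4; each union adds +2; each star adds +2
Total: 4 + 0 + 2 = 6 states


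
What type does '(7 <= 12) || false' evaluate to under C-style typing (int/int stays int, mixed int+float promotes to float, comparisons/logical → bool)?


Operand types: bool || bool
Rule: logical operators take bool operands and yield bool
Result type: bool


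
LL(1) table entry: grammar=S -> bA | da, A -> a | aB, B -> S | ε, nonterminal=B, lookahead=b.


For [B, b]: 'b' ∈ FIRST(S)
Entry: B -> S


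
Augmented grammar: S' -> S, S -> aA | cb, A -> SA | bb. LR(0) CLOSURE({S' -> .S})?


Start: S' -> .S
For each item with dot before a nonterminal B, add B -> .γ for every B-production
Closure: [S' -> .S, S -> .aA, S -> .cb]


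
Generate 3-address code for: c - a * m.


Break into single-operator statements:
t1 = a * m
t2 = c - t1


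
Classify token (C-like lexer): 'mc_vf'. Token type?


Pattern: letter/underscore followed by alphanumerics, not a keyword
Type: IDENTIFIER


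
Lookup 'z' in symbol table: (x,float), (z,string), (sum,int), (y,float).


Lookup 'z' → type string


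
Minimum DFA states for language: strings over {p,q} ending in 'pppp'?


Track the longest suffix of input matching a prefix of 'pppp': 5 classes (prefixes of length 0..4)
Minimal DFA: 5 states


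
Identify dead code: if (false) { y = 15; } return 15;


condition is constant false, so the whole block is unreachable
Dead: 'if (false) { y = 15; }'


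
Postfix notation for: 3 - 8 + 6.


Left to right (same or higher precedence on left)
Postfix: 3 8 - 6 +


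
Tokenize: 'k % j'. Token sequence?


Scan left to right, longest-match per lexeme
Tokens: ID(k), OP(%), ID(j)


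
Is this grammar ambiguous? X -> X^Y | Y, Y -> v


precedence layered via separate nonterminal Y: deterministic
Unambiguous


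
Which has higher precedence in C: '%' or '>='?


'%' is multiplicative (level 10); '>=' is relational (level 7)
Higher level binds tighter
'%' has higher precedence than '>='


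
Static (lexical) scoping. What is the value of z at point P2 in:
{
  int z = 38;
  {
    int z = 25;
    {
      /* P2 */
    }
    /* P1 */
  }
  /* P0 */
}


P2's block does not declare z; resolves to the enclosing declaration at depth 1
z = 25


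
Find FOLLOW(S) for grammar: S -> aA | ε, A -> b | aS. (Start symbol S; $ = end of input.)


$ ∈ FOLLOW(S). For each A -> αBβ: add FIRST(β)\{ε} to FOLLOW(B); if β nullable, add FOLLOW(A).
FOLLOW(S) = {$}


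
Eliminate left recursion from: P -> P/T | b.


Left-recursive alternatives: P/T; non-recursive: b
Introduce P': P -> bP', P' -> /TP' | ε


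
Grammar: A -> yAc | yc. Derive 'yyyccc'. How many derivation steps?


Derivation: A => yAc => yyAcc => yyyccc
Steps: 3


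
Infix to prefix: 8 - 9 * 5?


'*' binds tighter: tree is (- 8 (* 9 5))
Prefix: - 8 * 9 5


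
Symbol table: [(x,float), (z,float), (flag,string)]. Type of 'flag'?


Lookup 'flag' → type string


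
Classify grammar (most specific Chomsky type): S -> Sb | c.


Left-linear: every RHS is a terminal or one nonterminal followed by a terminal
Classification: Type 3 (Regular)


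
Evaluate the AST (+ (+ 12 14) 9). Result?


Evaluate inner: (+ 12 14) = 26
Evaluate root: (+ 26 9) = 35
Result: 35


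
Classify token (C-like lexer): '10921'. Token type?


Pattern: digits only
Type: INTEGER_LITERAL


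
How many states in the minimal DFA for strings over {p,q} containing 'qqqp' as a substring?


KMP-style automaton: 4 progress states + 1 absorbing accept = 5
Minimal DFA: 5 states


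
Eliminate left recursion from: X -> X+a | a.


Left-recursive alternatives: X+a; non-recursive: a
Introduce X': X -> aX', X' -> +aX' | ε


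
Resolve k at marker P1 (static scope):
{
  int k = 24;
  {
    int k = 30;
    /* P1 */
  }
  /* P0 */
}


k declared in the same block as P1
k = 30


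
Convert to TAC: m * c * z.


Break into single-operator statements:
t1 = m * c
t2 = t1 * z


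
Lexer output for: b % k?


Scan left to right, longest-match per lexeme
Tokens: ID(b), OP(%), ID(k)


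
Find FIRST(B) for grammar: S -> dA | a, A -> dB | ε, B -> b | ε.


Per alternative of B: FIRST(b) = {b}; FIRST(ε) = {ε}
FIRST(B) = {b, ε}


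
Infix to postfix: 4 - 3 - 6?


Left to right (same or higher precedence on left)
Postfix: 4 3 - 6 -


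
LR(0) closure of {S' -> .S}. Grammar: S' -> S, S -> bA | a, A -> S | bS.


Start: S' -> .S
For each item with dot before a nonterminal B, add B -> .γ for every B-production
Closure: [S' -> .S, S -> .bA, S -> .a]


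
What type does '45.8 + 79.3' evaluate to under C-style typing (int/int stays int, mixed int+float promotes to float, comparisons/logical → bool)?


Operand types: float + float
Rule: mixed int/float promotes to float; int/int stays int
Result type: float


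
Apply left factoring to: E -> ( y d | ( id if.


Common prefix: '('
Factored: E -> ( E', E' -> y d | id if


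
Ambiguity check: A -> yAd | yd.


balanced y^n…d^n: each string has a unique parse
Unambiguous


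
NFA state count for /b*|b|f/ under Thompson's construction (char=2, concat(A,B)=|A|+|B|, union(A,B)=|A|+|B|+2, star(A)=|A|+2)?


Syntax tree has 3 char leaf(s), 2 union(s), 1 star(s)
chars contribute 3×2 = 6; each union adds +2; each star adds +2
Total: 6 + 4 + 2 = 12 states


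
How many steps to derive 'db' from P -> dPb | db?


Derivation: P => db
Steps: 1


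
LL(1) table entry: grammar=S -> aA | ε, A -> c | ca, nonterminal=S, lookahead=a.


For [S, a]: 'a' ∈ FIRST(aA)
Entry: S -> aA


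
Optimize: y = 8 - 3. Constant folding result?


8 - 3 = 5 at compile time
Optimized: y = 5


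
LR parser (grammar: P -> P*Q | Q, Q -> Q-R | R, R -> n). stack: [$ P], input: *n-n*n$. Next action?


shift '*' to continue P -> P*Q
Action: shift


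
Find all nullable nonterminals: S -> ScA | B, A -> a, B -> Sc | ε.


A nonterminal is nullable iff some alternative derives ε (directly, or every symbol in it is nullable)
Nullable: {B, S}


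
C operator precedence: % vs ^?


'%' is multiplicative (level 10); '^' is bitwise XOR (level 4)
Higher level binds tighter
'%' has higher precedence than '^'


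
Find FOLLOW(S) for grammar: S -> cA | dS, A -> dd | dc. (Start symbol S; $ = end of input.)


$ ∈ FOLLOW(S). For each A -> αBβ: add FIRST(β)\{ε} to FOLLOW(B); if β nullable, add FOLLOW(A).
FOLLOW(S) = {$}


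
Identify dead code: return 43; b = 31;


statement follows a return and is unreachable
Dead: 'b = 31'


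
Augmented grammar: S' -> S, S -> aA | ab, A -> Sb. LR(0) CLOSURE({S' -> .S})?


Start: S' -> .S
For each item with dot before a nonterminal B, add B -> .γ for every B-production
Closure: [S' -> .S, S -> .aA, S -> .ab]


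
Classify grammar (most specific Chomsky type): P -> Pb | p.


Left-linear: every RHS is a terminal or one nonterminal followed by a terminal
Classification: Type 3 (Regular)


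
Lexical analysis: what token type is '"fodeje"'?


Pattern: double-quoted sequence
Type: STRING_LITERAL


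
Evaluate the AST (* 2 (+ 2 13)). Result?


Evaluate inner: (+ 2 13) = 15
Evaluate root: (* 2 15) = 30
Result: 30


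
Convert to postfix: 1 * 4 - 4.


Left to right (same or higher precedence on left)
Postfix: 1 4 * 4 -


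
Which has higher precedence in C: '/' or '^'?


'/' is multiplicative (level 10); '^' is bitwise XOR (level 4)
Higher level binds tighter
'/' has higher precedence than '^'


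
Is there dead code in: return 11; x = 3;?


statement follows a return and is unreachable
Dead: 'x = 3'


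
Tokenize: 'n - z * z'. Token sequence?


Scan left to right, longest-match per lexeme
Tokens: ID(n), OP(-), ID(z), OP(*), ID(z)


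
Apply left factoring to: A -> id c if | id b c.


Common prefix: 'id'
Factored: A -> id A', A' -> c if | b c


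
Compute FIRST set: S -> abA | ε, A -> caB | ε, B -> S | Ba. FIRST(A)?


Per alternative of A: FIRST(caB) = {c}; FIRST(ε) = {ε}
FIRST(A) = {c, ε}


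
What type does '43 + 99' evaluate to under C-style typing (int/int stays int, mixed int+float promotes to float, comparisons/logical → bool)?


Operand types: int + int
Rule: mixed int/float promotes to float; int/int stays int
Result type: int


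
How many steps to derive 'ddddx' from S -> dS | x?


Derivation: S => dS => ddS => dddS => ddddS => ddddx
Steps: 5


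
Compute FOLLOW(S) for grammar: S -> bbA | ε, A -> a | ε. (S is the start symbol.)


$ ∈ FOLLOW(S). For each A -> αBβ: add FIRST(β)\{ε} to FOLLOW(B); if β nullable, add FOLLOW(A).
FOLLOW(S) = {$}


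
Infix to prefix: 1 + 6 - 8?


left-to-right (same/higher precedence on left): tree is (- (+ 1 6) 8)
Prefix: - + 1 6 8


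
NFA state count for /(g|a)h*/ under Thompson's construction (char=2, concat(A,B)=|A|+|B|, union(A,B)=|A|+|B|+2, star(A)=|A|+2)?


Syntax tree has 3 char leaf(s), 1 union(s), 1 star(s)
chars contribute 3×2 = 6; each union adds +2; each star adds +2
Total: 6 + 2 + 2 = 10 states


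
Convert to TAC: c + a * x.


Break into single-operator statements:
t1 = a * x
t2 = c + t1


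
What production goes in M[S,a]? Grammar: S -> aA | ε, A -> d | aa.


For [S, a]: 'a' ∈ FIRST(aA)
Entry: S -> aA


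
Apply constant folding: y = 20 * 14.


20 * 14 = 280 at compile time
Optimized: y = 280


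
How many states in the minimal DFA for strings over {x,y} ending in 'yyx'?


Track the longest suffix of input matching a prefix of 'yyx': 4 classes (prefixes of length 0..3)
Minimal DFA: 4 states


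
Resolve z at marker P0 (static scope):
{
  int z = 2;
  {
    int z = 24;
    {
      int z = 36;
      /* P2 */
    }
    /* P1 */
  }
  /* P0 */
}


z declared in the same block as P0
z = 2


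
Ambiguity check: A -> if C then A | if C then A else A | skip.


dangling else: 'if C then if C then skip else skip' parses two ways
Ambiguous


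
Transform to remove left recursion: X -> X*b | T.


Left-recursive alternatives: X*b; non-recursive: T
Introduce X': X -> TX', X' -> *bX' | ε


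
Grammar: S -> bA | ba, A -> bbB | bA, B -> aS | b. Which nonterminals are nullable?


A nonterminal is nullable iff some alternative derives ε (directly, or every symbol in it is nullable)
Nullable: {}


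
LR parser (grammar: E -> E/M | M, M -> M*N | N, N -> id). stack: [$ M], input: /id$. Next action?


lookahead ∉ {*} so M won't extend; reduce E -> M
Action: reduce (E -> M)


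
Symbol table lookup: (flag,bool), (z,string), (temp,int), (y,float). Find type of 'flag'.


Lookup 'flag' → type bool


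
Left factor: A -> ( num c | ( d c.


Common prefix: '('
Factored: A -> ( A', A' -> num c | d c


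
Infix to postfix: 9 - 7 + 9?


Left to right (same or higher precedence on left)
Postfix: 9 7 - 9 +


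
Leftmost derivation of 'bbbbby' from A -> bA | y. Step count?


Derivation: A => bA => bbA => bbbA => bbbbA => bbbbbA => bbbbby
Steps: 6


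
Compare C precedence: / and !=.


'/' is multiplicative (level 10); '!=' is equality (level 6)
Higher level binds tighter
'/' has higher precedence than '!='


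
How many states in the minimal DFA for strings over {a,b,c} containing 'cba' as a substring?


KMP-style automaton: 3 progress states + 1 absorbing accept = 4
Minimal DFA: 4 states


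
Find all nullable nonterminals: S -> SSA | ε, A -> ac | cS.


A nonterminal is nullable iff some alternative derives ε (directly, or every symbol in it is nullable)
Nullable: {S}


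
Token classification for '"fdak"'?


Pattern: double-quoted sequence
Type: STRING_LITERAL


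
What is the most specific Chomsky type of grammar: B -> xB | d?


Right-linear: every RHS is a terminal or a terminal followed by one nonterminal
Classification: Type 3 (Regular)


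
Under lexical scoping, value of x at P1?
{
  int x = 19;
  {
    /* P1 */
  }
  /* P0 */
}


P1's block does not declare x; resolves to the enclosing declaration at depth 0
x = 19


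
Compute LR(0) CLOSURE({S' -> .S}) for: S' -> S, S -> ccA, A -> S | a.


Start: S' -> .S
For each item with dot before a nonterminal B, add B -> .γ for every B-production
Closure: [S' -> .S, S -> .ccA]


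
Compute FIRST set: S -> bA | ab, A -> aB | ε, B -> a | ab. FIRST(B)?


Per alternative of B: FIRST(a) = {a}; FIRST(ab) = {a}
FIRST(B) = {a}


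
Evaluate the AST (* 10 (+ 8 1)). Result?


Evaluate inner: (+ 8 1) = 9
Evaluate root: (* 10 9) = 90
Result: 90


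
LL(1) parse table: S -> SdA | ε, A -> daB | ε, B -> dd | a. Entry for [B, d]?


For [B, d]: 'd' ∈ FIRST(dd)
Entry: B -> dd


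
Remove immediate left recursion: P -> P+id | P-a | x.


Left-recursive alternatives: P+id, P-a; non-recursive: x
Introduce P': P -> xP', P' -> +idP' | -aP' | ε


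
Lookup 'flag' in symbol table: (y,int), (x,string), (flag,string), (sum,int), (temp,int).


Lookup 'flag' → type string


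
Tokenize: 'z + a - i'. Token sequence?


Scan left to right, longest-match per lexeme
Tokens: ID(z), OP(+), ID(a), OP(-), ID(i)


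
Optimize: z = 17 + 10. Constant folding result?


17 + 10 = 27 at compile time
Optimized: z = 27


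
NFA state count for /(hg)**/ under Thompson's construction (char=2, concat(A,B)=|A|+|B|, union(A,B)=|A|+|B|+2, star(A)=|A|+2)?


Syntax tree has 2 char leaf(s), 0 union(s), 2 star(s)
chars contribute 2×2 = 4; each union adds +2; each star adds +2
Total: 4 + 0 + 4 = 8 states


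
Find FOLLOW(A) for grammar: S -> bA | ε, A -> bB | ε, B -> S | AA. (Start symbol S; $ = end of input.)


$ ∈ FOLLOW(S). For each A -> αBβ: add FIRST(β)\{ε} to FOLLOW(B); if β nullable, add FOLLOW(A).
FOLLOW(A) = {$, b}


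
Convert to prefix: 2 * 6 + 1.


left-to-right (same/higher precedence on left): tree is (+ (* 2 6) 1)
Prefix: + * 2 6 1


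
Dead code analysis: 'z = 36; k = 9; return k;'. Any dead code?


z is assigned but never read
Dead: 'z = 36'


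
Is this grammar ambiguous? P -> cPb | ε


balanced c^n…b^n: each string has a unique parse
Unambiguous


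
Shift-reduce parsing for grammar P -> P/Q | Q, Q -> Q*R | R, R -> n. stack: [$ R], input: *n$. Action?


'R' (not preceded by Q*) is the handle for Q -> R
Action: reduce (Q -> R)


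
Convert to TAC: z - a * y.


Break into single-operator statements:
t1 = a * y
t2 = z - t1


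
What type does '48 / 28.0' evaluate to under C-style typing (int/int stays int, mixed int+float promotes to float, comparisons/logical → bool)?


Operand types: int / float
Rule: mixed int/float promotes to float; int/int stays int
Result type: float


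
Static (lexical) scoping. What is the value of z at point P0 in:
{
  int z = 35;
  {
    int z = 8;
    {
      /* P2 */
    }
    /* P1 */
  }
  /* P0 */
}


z declared in the same block as P0
z = 35


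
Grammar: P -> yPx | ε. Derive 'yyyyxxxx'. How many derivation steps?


Derivation: P => yPx => yyPxx => yyyPxxx => yyyyPxxxx => yyyyxxxx
Steps: 5


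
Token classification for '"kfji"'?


Pattern: double-quoted sequence
Type: STRING_LITERAL


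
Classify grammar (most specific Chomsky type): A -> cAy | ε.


Single nonterminal LHS, but c^n y^n is not regular
Classification: Type 2 (Context-Free)


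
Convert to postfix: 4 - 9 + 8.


Left to right (same or higher precedence on left)
Postfix: 4 9 - 8 +


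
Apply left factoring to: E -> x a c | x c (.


Common prefix: 'x'
Factored: E -> x E', E' -> a c | c (


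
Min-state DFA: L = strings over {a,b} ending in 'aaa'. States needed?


Track the longest suffix of input matching a prefix of 'aaa': 4 classes (prefixes of length 0..3)
Minimal DFA: 4 states


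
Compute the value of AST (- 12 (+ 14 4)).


Evaluate inner: (+ 14 4) = 18
Evaluate root: (- 12 18) = -6
Result: -6


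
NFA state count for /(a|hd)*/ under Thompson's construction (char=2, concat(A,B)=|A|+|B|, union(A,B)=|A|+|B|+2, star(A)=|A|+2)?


Syntax tree has 3 char leaf(s), 1 union(s), 1 star(s)
chars contribute 3×2 = 6; each union adds +2; each star adds +2
Total: 6 + 2 + 2 = 10 states


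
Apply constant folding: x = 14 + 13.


14 + 13 = 27 at compile time
Optimized: x = 27


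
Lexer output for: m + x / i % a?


Scan left to right, longest-match per lexeme
Tokens: ID(m), OP(+), ID(x), OP(/), ID(i), OP(%), ID(a)


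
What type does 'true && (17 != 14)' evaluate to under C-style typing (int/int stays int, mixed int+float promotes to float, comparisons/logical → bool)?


Operand types: bool && bool
Rule: logical operators take bool operands and yield bool
Result type: bool


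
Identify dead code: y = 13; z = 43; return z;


y is assigned but never read
Dead: 'y = 13'


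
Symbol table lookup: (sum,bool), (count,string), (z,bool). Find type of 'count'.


Lookup 'count' → type string


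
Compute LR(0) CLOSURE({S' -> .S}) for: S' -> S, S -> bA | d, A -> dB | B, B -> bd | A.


Start: S' -> .S
For each item with dot before a nonterminal B, add B -> .γ for every B-production
Closure: [S' -> .S, S -> .bA, S -> .d]


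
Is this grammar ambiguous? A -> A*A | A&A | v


'v*v&v' has two parse trees (no precedence encoded between * and &)
Ambiguous


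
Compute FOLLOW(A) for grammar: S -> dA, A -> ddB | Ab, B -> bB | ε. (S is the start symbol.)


$ ∈ FOLLOW(S). For each A -> αBβ: add FIRST(β)\{ε} to FOLLOW(B); if β nullable, add FOLLOW(A).
FOLLOW(A) = {$, b}


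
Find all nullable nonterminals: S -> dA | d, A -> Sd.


A nonterminal is nullable iff some alternative derives ε (directly, or every symbol in it is nullable)
Nullable: {}


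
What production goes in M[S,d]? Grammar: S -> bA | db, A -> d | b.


For [S, d]: 'd' ∈ FIRST(db)
Entry: S -> db


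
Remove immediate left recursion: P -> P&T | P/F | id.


Left-recursive alternatives: P&T, P/F; non-recursive: id
Introduce P': P -> idP', P' -> &TP' | /FP' | ε


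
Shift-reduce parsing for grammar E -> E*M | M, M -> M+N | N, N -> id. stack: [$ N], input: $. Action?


'N' (not preceded by M+) is the handle for M -> N
Action: reduce (M -> N)


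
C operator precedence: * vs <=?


'*' is multiplicative (level 10); '<=' is relational (level 7)
Higher level binds tighter
'*' has higher precedence than '<='


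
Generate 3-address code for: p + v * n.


Break into single-operator statements:
t1 = v * n
t2 = p + t1


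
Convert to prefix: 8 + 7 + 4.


left-to-right (same/higher precedence on left): tree is (+ (+ 8 7) 4)
Prefix: + + 8 7 4


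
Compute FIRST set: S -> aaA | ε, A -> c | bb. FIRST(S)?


Per alternative of S: FIRST(aaA) = {a}; FIRST(ε) = {ε}
FIRST(S) = {a, ε}


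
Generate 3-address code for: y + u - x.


Break into single-operator statements:
t1 = y + u
t2 = t1 - x


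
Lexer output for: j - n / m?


Scan left to right, longest-match per lexeme
Tokens: ID(j), OP(-), ID(n), OP(/), ID(m)


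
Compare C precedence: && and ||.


'&&' is logical AND (level 2); '||' is logical OR (level 1)
Higher level binds tighter
'&&' has higher precedence than '||'


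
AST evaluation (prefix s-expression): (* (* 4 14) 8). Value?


Evaluate inner: (* 4 14) = 56
Evaluate root: (* 56 8) = 448
Result: 448


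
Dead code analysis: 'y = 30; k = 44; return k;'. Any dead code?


y is assigned but never read
Dead: 'y = 30'


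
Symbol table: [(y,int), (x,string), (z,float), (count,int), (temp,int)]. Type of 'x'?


Lookup 'x' → type string


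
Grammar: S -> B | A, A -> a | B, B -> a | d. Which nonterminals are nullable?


A nonterminal is nullable iff some alternative derives ε (directly, or every symbol in it is nullable)
Nullable: {}


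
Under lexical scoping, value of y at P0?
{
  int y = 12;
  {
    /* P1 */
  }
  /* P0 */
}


y declared in the same block as P0
y = 12


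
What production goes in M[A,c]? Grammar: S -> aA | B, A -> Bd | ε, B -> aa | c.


For [A, c]: 'c' ∈ FIRST(Bd)
Entry: A -> Bd


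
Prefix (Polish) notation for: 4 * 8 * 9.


left-to-right (same/higher precedence on left): tree is (* (* 4 8) 9)
Prefix: * * 4 8 9


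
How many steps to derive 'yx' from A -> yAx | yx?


Derivation: A => yx
Steps: 1


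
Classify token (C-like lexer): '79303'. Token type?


Pattern: digits only
Type: INTEGER_LITERAL


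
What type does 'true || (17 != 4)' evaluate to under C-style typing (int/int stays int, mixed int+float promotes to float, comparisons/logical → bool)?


Operand types: bool || bool
Rule: logical operators take bool operands and yield bool
Result type: bool


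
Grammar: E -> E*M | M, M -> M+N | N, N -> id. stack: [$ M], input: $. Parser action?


lookahead ∉ {+} so M won't extend; reduce E -> M
Action: reduce (E -> M)


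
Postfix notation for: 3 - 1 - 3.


Left to right (same or higher precedence on left)
Postfix: 3 1 - 3 -


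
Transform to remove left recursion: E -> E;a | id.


Left-recursive alternatives: E;a; non-recursive: id
Introduce E': E -> idE', E' -> ;aE' | ε


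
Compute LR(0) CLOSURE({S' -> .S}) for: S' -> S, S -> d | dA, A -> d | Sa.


Start: S' -> .S
For each item with dot before a nonterminal B, add B -> .γ for every B-production
Closure: [S' -> .S, S -> .d, S -> .dA]


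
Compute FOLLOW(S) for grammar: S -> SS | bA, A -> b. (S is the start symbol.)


$ ∈ FOLLOW(S). For each A -> αBβ: add FIRST(β)\{ε} to FOLLOW(B); if β nullable, add FOLLOW(A).
FOLLOW(S) = {$, b}


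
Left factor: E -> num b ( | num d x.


Common prefix: 'num'
Factored: E -> num E', E' -> b ( | d x


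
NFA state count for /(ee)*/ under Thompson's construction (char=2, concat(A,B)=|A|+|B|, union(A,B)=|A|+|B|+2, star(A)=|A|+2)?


Syntax tree has 2 char leaf(s), 0 union(s), 1 star(s)
chars contribute 2×2 = 4; each union adds +2; each star adds +2
Total: 4 + 0 + 2 = 6 states


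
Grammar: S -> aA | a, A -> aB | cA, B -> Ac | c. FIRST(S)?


Per alternative of S: FIRST(aA) = {a}; FIRST(a) = {a}
FIRST(S) = {a}


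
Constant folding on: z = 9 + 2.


9 + 2 = 11 at compile time
Optimized: z = 11


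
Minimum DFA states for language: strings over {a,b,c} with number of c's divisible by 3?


Track (count of c) mod 3: states 0..2, accept at 0
Minimal DFA: 3 states


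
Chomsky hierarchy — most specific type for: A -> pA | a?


Right-linear: every RHS is a terminal or a terminal followed by one nonterminal
Classification: Type 3 (Regular)


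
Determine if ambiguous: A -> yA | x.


right-linear, alternatives start with distinct terminals 'y' vs 'x': unique leftmost derivation
Unambiguous


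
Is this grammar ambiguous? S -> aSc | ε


balanced a^n…c^n: each string has a unique parse
Unambiguous


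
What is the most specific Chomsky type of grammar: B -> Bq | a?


Left-linear: every RHS is a terminal or one nonterminal followed by a terminal
Classification: Type 3 (Regular)


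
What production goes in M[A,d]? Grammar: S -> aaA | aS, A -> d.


For [A, d]: 'd' ∈ FIRST(d)
Entry: A -> d


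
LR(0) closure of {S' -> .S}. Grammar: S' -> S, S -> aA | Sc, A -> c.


Start: S' -> .S
For each item with dot before a nonterminal B, add B -> .γ for every B-production
Closure: [S' -> .S, S -> .aA, S -> .Sc]


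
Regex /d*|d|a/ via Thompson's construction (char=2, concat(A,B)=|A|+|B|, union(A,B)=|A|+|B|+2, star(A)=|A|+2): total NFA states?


Syntax tree has 3 char leaf(s), 2 union(s), 1 star(s)
chars contribute 3×2 = 6; each union adds +2; each star adds +2
Total: 6 + 4 + 2 = 12 states


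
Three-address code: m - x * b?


Break into single-operator statements:
t1 = x * b
t2 = m - t1


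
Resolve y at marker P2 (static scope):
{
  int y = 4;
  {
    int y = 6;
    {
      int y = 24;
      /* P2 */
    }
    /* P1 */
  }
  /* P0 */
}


y declared in the same block as P2
y = 24


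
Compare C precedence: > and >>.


'>>' is shift (level 8); '>' is relational (level 7)
Higher level binds tighter
'>>' has higher precedence than '>'


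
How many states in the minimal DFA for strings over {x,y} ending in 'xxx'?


Track the longest suffix of input matching a prefix of 'xxx': 4 classes (prefixes of length 0..3)
Minimal DFA: 4 states


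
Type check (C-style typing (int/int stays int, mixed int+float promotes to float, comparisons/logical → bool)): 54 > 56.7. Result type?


Operand types: int > float
Rule: comparison yields bool
Result type: bool


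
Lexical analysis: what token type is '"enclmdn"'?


Pattern: double-quoted sequence
Type: STRING_LITERAL


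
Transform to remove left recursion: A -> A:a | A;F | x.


Left-recursive alternatives: A:a, A;F; non-recursive: x
Introduce A': A -> xA', A' -> :aA' | ;FA' | ε


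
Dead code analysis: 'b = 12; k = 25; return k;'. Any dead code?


b is assigned but never read
Dead: 'b = 12'


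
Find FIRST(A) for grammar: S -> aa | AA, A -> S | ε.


Per alternative of A: FIRST(S) = {a, ε}; FIRST(ε) = {ε}
FIRST(A) = {a, ε}


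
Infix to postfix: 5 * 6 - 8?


Left to right (same or higher precedence on left)
Postfix: 5 6 * 8 -


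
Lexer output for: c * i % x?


Scan left to right, longest-match per lexeme
Tokens: ID(c), OP(*), ID(i), OP(%), ID(x)


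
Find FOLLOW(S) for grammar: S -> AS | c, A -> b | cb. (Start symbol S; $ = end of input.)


$ ∈ FOLLOW(S). For each A -> αBβ: add FIRST(β)\{ε} to FOLLOW(B); if β nullable, add FOLLOW(A).
FOLLOW(S) = {$}


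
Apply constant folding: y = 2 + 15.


2 + 15 = 17 at compile time
Optimized: y = 17


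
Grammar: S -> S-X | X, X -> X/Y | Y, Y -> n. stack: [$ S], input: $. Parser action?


start symbol S on stack, input exhausted
Action: accept


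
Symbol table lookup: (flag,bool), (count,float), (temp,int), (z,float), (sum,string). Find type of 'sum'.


Lookup 'sum' → type string


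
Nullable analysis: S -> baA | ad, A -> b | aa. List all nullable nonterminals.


A nonterminal is nullable iff some alternative derives ε (directly, or every symbol in it is nullable)
Nullable: {}


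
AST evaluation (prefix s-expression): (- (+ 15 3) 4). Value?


Evaluate inner: (+ 15 3) = 18
Evaluate root: (- 18 4) = 14
Result: 14


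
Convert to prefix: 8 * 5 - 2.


left-to-right (same/higher precedence on left): tree is (- (* 8 5) 2)
Prefix: - * 8 5 2


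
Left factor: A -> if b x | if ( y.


Common prefix: 'if'
Factored: A -> if A', A' -> b x | ( y


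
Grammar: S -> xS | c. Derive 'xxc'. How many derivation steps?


Derivation: S => xS => xxS => xxc
Steps: 3


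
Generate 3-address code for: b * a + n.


Break into single-operator statements:
t1 = b * a
t2 = t1 + n


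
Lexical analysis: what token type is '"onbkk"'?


Pattern: double-quoted sequence
Type: STRING_LITERAL


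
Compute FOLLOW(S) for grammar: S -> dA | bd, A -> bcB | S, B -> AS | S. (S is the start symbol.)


$ ∈ FOLLOW(S). For each A -> αBβ: add FIRST(β)\{ε} to FOLLOW(B); if β nullable, add FOLLOW(A).
FOLLOW(S) = {$, b, d}


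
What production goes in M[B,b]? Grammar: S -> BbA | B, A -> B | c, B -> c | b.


For [B, b]: 'b' ∈ FIRST(b)
Entry: B -> b


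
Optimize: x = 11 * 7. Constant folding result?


11 * 7 = 77 at compile time
Optimized: x = 77


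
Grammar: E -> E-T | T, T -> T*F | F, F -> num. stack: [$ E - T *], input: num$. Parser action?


no handle; shift 'num'
Action: shift


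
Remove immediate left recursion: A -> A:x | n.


Left-recursive alternatives: A:x; non-recursive: n
Introduce A': A -> nA', A' -> :xA' | ε


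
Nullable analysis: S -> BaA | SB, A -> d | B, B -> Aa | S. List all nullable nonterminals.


A nonterminal is nullable iff some alternative derives ε (directly, or every symbol in it is nullable)
Nullable: {}


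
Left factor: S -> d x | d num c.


Common prefix: 'd'
Factored: S -> d S', S' -> x | num c


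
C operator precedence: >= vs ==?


'>=' is relational (level 7); '==' is equality (level 6)
Higher level binds tighter
'>=' has higher precedence than '=='


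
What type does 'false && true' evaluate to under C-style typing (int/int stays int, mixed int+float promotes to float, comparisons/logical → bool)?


Operand types: bool && bool
Rule: logical operators take bool operands and yield bool
Result type: bool


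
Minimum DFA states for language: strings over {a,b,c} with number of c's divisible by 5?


Track (count of c) mod 5: states 0..4, accept at 0
Minimal DFA: 5 states


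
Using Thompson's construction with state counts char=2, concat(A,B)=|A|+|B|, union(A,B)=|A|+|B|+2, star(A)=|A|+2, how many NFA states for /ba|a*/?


Syntax tree has 3 char leaf(s), 1 union(s), 1 star(s)
chars contribute 3×2 = 6; each union adds +2; each star adds +2
Total: 6 + 2 + 2 = 10 states


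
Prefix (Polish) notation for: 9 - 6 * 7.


'*' binds tighter: tree is (- 9 (* 6 7))
Prefix: - 9 * 6 7


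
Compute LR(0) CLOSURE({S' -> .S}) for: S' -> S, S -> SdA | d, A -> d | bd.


Start: S' -> .S
For each item with dot before a nonterminal B, add B -> .γ for every B-production
Closure: [S' -> .S, S -> .SdA, S -> .d]


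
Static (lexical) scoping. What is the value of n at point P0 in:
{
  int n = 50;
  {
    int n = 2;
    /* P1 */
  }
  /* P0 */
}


n declared in the same block as P0
n = 50


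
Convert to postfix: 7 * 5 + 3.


Left to right (same or higher precedence on left)
Postfix: 7 5 * 3 +


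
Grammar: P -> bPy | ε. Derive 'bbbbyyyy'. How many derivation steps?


Derivation: P => bPy => bbPyy => bbbPyyy => bbbbPyyyy => bbbbyyyy
Steps: 5


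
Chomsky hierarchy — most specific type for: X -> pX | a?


Right-linear: every RHS is a terminal or a terminal followed by one nonterminal
Classification: Type 3 (Regular)


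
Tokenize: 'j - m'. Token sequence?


Scan left to right, longest-match per lexeme
Tokens: ID(j), OP(-), ID(m)


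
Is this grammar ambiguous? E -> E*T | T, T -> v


precedence layered via separate nonterminal T: deterministic
Unambiguous


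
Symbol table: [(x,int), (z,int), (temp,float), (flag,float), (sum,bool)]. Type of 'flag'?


Lookup 'flag' → type float


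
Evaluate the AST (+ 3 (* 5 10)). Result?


Evaluate inner: (* 5 10) = 50
Evaluate root: (+ 3 50) = 53
Result: 53


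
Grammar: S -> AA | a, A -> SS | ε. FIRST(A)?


Per alternative of A: FIRST(SS) = {a, ε}; FIRST(ε) = {ε}
FIRST(A) = {a, ε}


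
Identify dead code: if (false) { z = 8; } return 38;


condition is constant false, so the whole block is unreachable
Dead: 'if (false) { z = 8; }'


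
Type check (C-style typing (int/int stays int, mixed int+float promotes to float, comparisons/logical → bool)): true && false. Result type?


Operand types: bool && bool
Rule: logical operators take bool operands and yield bool
Result type: bool


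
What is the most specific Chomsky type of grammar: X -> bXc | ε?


Single nonterminal LHS, but b^n c^n is not regular
Classification: Type 2 (Context-Free)


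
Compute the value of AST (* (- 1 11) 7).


Evaluate inner: (- 1 11) = -10
Evaluate root: (* -10 7) = -70
Result: -70


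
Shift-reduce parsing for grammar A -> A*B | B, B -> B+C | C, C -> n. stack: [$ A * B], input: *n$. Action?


handle 'A*B' on top; lookahead ∈ FOLLOW(A) = {*, $}
Action: reduce (A -> A*B)


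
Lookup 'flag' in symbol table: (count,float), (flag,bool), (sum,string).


Lookup 'flag' → type bool


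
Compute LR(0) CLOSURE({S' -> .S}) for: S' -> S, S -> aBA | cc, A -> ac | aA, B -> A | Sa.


Start: S' -> .S
For each item with dot before a nonterminal B, add B -> .γ for every B-production
Closure: [S' -> .S, S -> .aBA, S -> .cc]


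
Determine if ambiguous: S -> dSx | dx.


balanced d^n…x^n: each string has a unique parse
Unambiguous


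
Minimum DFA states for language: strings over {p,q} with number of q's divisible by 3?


Track (count of q) mod 3: states 0..2, accept at 0
Minimal DFA: 3 states


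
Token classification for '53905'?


Pattern: digits only
Type: INTEGER_LITERAL


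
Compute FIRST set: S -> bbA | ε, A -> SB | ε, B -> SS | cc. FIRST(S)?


Per alternative of S: FIRST(bbA) = {b}; FIRST(ε) = {ε}
FIRST(S) = {b, ε}


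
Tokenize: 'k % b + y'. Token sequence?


Scan left to right, longest-match per lexeme
Tokens: ID(k), OP(%), ID(b), OP(+), ID(y)


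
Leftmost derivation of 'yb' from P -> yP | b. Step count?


Derivation: P => yP => yb
Steps: 2


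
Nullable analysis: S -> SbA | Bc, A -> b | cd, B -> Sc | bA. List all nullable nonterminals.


A nonterminal is nullable iff some alternative derives ε (directly, or every symbol in it is nullable)
Nullable: {}


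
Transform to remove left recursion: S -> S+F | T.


Left-recursive alternatives: S+F; non-recursive: T
Introduce S': S -> TS', S' -> +FS' | ε


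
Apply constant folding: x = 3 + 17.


3 + 17 = 20 at compile time
Optimized: x = 20


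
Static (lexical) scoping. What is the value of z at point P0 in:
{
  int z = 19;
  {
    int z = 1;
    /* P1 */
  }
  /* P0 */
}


z declared in the same block as P0
z = 19


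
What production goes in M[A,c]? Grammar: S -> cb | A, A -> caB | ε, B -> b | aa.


For [A, c]: 'c' ∈ FIRST(caB)
Entry: A -> caB


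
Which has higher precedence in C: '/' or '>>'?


'/' is multiplicative (level 10); '>>' is shift (level 8)
Higher level binds tighter
'/' has higher precedence than '>>'


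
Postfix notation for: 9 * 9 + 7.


Left to right (same or higher precedence on left)
Postfix: 9 9 * 7 +


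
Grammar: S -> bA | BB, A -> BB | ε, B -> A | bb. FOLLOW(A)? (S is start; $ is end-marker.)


$ ∈ FOLLOW(S). For each A -> αBβ: add FIRST(β)\{ε} to FOLLOW(B); if β nullable, add FOLLOW(A).
FOLLOW(A) = {$, b}


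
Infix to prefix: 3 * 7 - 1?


left-to-right (same/higher precedence on left): tree is (- (* 3 7) 1)
Prefix: - * 3 7 1


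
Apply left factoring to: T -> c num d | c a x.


Common prefix: 'c'
Factored: T -> c T', T' -> num d | a x


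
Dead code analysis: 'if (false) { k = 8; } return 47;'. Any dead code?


condition is constant false, so the whole block is unreachable
Dead: 'if (false) { k = 8; }'


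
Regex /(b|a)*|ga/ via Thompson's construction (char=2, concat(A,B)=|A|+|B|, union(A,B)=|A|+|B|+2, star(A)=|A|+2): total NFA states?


Syntax tree has 4 char leaf(s), 2 union(s), 1 star(s)
chars contribute 4×2 = 8; each union adds +2; each star adds +2
Total: 8 + 4 + 2 = 14 states


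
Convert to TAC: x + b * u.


Break into single-operator statements:
t1 = b * u
t2 = x + t1


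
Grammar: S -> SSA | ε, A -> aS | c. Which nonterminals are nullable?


A nonterminal is nullable iff some alternative derives ε (directly, or every symbol in it is nullable)
Nullable: {S}


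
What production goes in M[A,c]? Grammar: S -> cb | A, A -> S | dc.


For [A, c]: 'c' ∈ FIRST(S)
Entry: A -> S


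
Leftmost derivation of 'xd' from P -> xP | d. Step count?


Derivation: P => xP => xd
Steps: 2


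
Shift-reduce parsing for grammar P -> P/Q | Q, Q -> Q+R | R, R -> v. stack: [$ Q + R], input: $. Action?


handle 'Q+R' on top
Action: reduce (Q -> Q+R)


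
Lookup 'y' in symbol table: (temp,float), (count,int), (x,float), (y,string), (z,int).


Lookup 'y' → type string


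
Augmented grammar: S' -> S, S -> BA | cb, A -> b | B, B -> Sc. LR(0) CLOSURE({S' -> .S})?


Start: S' -> .S
For each item with dot before a nonterminal B, add B -> .γ for every B-production
Closure: [S' -> .S, S -> .BA, S -> .cb, B -> .Sc]


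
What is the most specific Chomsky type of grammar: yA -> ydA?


LHS has context (more than one symbol) and |LHS| ≤ |RHS|
Classification: Type 1 (Context-Sensitive)


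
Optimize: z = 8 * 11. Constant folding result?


8 * 11 = 88 at compile time
Optimized: z = 88


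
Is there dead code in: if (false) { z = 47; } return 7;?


condition is constant false, so the whole block is unreachable
Dead: 'if (false) { z = 47; }'


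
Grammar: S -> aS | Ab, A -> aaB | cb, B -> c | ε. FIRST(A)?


Per alternative of A: FIRST(aaB) = {a}; FIRST(cb) = {c}
FIRST(A) = {a, c}


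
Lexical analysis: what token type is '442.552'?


Pattern: digits with a decimal point
Type: FLOAT_LITERAL


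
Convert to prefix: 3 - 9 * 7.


'*' binds tighter: tree is (- 3 (* 9 7))
Prefix: - 3 * 9 7


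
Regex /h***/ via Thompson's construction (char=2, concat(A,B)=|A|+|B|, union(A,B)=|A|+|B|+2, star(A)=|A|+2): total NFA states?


Syntax tree has 1 char leaf(s), 0 union(s), 3 star(s)
chars contribute 1×2 = 2; each union adds +2; each star adds +2
Total: 2 + 0 + 6 = 8 states


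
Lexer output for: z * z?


Scan left to right, longest-match per lexeme
Tokens: ID(z), OP(*), ID(z)


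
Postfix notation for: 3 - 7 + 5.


Left to right (same or higher precedence on left)
Postfix: 3 7 - 5 +


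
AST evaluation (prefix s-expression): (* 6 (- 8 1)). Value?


Evaluate inner: (- 8 1) = 7
Evaluate root: (* 6 7) = 42
Result: 42


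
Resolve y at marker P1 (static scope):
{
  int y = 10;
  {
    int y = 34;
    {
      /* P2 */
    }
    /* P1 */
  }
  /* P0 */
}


y declared in the same block as P1
y = 34


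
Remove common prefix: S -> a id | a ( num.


Common prefix: 'a'
Factored: S -> a S', S' -> id | ( num
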